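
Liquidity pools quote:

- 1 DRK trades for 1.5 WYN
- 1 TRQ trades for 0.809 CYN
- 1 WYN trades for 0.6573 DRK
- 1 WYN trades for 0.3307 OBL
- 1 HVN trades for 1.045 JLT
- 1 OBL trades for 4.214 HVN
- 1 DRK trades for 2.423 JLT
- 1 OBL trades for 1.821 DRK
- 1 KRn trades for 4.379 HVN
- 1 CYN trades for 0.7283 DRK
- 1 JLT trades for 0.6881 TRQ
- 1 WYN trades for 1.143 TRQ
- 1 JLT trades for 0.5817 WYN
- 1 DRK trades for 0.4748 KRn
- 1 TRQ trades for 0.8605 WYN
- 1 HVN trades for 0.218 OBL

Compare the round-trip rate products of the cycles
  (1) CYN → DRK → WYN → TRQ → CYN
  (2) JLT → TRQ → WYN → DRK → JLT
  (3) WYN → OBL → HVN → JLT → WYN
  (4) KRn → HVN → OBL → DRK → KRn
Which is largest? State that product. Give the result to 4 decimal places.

(1) 0.7283 × 1.5 × 1.143 × 0.809 = 1.01017
(2) 0.6881 × 0.8605 × 0.6573 × 2.423 = 0.94302
(3) 0.3307 × 4.214 × 1.045 × 0.5817 = 0.84712
(4) 4.379 × 0.218 × 1.821 × 0.4748 = 0.82538
Highest is cycle (1) at 1.0102 (>1, arbitrage).

1.0102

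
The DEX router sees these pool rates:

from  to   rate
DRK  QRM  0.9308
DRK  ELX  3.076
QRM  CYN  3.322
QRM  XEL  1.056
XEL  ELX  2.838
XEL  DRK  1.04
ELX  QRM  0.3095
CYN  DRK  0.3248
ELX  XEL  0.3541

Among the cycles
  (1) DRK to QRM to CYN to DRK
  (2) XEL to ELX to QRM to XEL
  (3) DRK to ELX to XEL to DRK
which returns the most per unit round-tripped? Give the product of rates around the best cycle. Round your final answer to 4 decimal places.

(1) 0.9308 × 3.322 × 0.3248 = 1.00432
(2) 2.838 × 0.3095 × 1.056 = 0.92755
(3) 3.076 × 0.3541 × 1.04 = 1.13278
Highest is cycle (3) at 1.1328 (>1, arbitrage).

1.1328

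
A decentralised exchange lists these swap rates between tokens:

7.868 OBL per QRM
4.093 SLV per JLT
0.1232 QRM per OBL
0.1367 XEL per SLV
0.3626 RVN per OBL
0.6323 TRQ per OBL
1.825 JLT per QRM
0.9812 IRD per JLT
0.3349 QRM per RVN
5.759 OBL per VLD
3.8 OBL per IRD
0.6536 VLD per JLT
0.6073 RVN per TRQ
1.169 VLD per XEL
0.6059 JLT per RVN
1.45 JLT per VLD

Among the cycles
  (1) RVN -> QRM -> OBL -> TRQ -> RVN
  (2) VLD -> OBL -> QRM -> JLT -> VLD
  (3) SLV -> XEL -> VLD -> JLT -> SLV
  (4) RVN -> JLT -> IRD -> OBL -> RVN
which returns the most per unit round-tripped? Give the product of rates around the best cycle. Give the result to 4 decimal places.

1.0118

(1) 0.3349 × 7.868 × 0.6323 × 0.6073 = 1.01183
(2) 5.759 × 0.1232 × 1.825 × 0.6536 = 0.84632
(3) 0.1367 × 1.169 × 1.45 × 4.093 = 0.94840
(4) 0.6059 × 0.9812 × 3.8 × 0.3626 = 0.81916
Highest is cycle (1) at 1.0118 (>1, arbitrage).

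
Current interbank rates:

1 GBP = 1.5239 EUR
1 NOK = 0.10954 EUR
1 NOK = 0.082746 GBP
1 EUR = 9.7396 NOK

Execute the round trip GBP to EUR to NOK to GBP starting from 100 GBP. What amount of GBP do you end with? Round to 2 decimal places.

122.81

100 GBP × 1.5239 = 152.39 EUR
152.39 EUR × 9.7396 = 1484.217644 NOK
1484.217644 NOK × 0.082746 = 122.813073170424 GBP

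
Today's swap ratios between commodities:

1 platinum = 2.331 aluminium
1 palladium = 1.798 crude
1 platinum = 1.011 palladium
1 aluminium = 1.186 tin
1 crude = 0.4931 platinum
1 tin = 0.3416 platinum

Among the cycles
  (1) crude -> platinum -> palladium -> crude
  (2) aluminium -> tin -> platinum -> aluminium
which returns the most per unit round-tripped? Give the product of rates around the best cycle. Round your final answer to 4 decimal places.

0.9444

(1) 0.4931 × 1.011 × 1.798 = 0.89635
(2) 1.186 × 0.3416 × 2.331 = 0.94438
Highest is cycle (2) at 0.9444 (≤1, no arbitrage).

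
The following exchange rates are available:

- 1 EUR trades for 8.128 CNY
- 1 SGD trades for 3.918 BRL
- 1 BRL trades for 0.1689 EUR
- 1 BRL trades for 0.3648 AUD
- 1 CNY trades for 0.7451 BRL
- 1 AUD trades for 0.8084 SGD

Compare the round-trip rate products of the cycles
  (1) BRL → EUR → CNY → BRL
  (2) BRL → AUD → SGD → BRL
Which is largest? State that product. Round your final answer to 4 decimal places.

(1) 0.1689 × 8.128 × 0.7451 = 1.02289
(2) 0.3648 × 0.8084 × 3.918 = 1.15544
Highest is cycle (2) at 1.1554 (>1, arbitrage).

1.1554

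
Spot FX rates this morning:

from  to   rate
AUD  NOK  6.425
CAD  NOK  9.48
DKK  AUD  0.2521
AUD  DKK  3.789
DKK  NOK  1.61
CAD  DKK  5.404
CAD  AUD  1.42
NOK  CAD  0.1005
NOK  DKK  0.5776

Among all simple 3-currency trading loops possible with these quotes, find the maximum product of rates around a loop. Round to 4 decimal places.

0.9356

NOK→DKK→AUD→NOK: 0.5776 × 0.2521 × 6.425 = 0.93556
CAD→AUD→NOK→CAD: 1.42 × 6.425 × 0.1005 = 0.91691
CAD→DKK→NOK→CAD: 5.404 × 1.61 × 0.1005 = 0.87439
Maximum is NOK→DKK→AUD→NOK at 0.9356; no arbitrage — every cycle loses value.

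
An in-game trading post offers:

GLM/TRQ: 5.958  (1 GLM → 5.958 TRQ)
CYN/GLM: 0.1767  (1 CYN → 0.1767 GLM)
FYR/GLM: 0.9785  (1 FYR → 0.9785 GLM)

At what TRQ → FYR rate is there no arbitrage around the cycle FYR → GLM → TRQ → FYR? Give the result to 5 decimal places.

Known legs of the cycle: 0.9785 × 5.958 = 5.829903
For no arbitrage the full-cycle product must be 1, so the missing rate is 1 / 5.829903 ≈ 0.1715294.

0.17153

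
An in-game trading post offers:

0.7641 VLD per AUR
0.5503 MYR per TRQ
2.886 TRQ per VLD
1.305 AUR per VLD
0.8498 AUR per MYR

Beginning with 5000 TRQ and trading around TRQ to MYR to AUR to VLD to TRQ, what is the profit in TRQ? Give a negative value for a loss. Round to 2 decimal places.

156.24

5000 TRQ × 0.5503 = 2751.5 MYR
2751.5 MYR × 0.8498 = 2338.2247 AUR
2338.2247 AUR × 0.7641 = 1786.63749327 VLD
1786.63749327 VLD × 2.886 = 5156.23580557722 TRQ
Net change: 5156.23580557722 − 5000 = 156.23580557722 TRQ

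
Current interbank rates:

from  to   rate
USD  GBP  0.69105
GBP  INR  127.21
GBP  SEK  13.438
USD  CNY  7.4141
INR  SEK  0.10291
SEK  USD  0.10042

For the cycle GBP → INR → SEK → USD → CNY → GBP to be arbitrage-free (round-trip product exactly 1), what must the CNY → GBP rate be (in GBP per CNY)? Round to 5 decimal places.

Known legs of the cycle: 127.21 × 0.10291 × 0.10042 × 7.4141 = 9.7466974961842742
For no arbitrage the full-cycle product must be 1, so the missing rate is 1 / 9.7466974961842742 ≈ 0.1025989.

0.10260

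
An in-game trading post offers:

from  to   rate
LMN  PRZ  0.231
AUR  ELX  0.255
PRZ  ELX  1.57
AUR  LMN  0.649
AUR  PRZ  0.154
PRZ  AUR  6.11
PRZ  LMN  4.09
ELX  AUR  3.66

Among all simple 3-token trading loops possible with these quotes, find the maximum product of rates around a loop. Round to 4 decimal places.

0.9160

AUR→LMN→PRZ→AUR: 0.649 × 0.231 × 6.11 = 0.91601
AUR→PRZ→ELX→AUR: 0.154 × 1.57 × 3.66 = 0.88491
Maximum is AUR→LMN→PRZ→AUR at 0.9160; no arbitrage — every cycle loses value.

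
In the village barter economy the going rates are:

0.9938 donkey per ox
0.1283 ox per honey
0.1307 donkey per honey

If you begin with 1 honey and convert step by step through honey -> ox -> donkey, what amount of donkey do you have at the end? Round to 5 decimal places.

0.12750

1 honey × 0.1283 = 0.1283 ox
0.1283 ox × 0.9938 = 0.12750454 donkey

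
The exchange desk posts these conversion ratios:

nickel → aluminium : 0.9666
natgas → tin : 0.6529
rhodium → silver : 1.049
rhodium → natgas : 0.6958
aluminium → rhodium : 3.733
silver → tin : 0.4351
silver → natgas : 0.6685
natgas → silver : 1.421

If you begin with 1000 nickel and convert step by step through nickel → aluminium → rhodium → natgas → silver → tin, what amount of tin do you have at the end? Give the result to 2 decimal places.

1552.29

1000 nickel × 0.9666 = 966.6 aluminium
966.6 aluminium × 3.733 = 3608.3178 rhodium
3608.3178 rhodium × 0.6958 = 2510.66752524 natgas
2510.66752524 natgas × 1.421 = 3567.65855336604 silver
3567.65855336604 silver × 0.4351 = 1552.288236569564004 tin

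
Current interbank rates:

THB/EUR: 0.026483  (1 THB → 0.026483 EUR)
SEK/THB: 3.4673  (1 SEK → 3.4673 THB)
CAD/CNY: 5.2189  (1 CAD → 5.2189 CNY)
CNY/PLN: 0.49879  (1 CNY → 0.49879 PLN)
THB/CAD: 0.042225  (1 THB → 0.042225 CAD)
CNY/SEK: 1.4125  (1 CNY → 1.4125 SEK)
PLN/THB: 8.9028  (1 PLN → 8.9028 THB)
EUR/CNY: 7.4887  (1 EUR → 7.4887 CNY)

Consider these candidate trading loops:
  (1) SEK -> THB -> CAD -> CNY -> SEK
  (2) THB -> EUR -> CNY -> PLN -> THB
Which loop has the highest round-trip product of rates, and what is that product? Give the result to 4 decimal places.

(1) 3.4673 × 0.042225 × 5.2189 × 1.4125 = 1.07927
(2) 0.026483 × 7.4887 × 0.49879 × 8.9028 = 0.88068
Highest is cycle (1) at 1.0793 (>1, arbitrage).

1.0793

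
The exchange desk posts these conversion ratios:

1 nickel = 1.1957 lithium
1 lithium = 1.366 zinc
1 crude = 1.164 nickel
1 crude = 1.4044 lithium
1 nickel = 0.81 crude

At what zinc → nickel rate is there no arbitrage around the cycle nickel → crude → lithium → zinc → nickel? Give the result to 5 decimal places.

0.64354

Known legs of the cycle: 0.81 × 1.4044 × 1.366 = 1.553912424
For no arbitrage the full-cycle product must be 1, so the missing rate is 1 / 1.553912424 ≈ 0.6435369.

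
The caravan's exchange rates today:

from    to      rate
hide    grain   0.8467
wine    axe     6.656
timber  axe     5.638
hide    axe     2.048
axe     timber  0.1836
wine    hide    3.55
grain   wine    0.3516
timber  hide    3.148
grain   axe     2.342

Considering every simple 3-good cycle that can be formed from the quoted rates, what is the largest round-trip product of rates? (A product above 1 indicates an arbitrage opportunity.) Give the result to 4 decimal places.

1.1837

timber→hide→axe→timber: 3.148 × 2.048 × 0.1836 = 1.18369
wine→hide→grain→wine: 3.55 × 0.8467 × 0.3516 = 1.05683
Maximum is timber→hide→axe→timber at 1.1837; arbitrage exists.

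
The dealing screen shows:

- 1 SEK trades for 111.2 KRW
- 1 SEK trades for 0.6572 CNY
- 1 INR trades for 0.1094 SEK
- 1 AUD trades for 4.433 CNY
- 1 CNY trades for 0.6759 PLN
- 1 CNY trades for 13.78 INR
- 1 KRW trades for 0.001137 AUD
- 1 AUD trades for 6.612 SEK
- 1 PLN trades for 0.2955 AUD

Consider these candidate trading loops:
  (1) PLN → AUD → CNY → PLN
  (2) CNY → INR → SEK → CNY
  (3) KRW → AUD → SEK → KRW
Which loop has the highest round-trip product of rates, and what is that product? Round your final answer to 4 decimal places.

0.9908

(1) 0.2955 × 4.433 × 0.6759 = 0.88540
(2) 13.78 × 0.1094 × 0.6572 = 0.99075
(3) 0.001137 × 6.612 × 111.2 = 0.83598
Highest is cycle (2) at 0.9908 (≤1, no arbitrage).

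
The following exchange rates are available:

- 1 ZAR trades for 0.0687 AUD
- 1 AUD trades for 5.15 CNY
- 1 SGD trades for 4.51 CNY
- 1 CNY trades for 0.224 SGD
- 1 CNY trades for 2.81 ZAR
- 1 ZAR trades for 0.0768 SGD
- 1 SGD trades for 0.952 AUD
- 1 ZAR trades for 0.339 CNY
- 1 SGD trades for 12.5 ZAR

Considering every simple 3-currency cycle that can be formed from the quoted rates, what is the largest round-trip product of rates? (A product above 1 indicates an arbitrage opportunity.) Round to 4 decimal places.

CNY→SGD→AUD→CNY: 0.224 × 0.952 × 5.15 = 1.09823
CNY→ZAR→AUD→CNY: 2.81 × 0.0687 × 5.15 = 0.99419
CNY→ZAR→SGD→CNY: 2.81 × 0.0768 × 4.51 = 0.97329
CNY→SGD→ZAR→CNY: 0.224 × 12.5 × 0.339 = 0.94920
Maximum is CNY→SGD→AUD→CNY at 1.0982; arbitrage exists.

1.0982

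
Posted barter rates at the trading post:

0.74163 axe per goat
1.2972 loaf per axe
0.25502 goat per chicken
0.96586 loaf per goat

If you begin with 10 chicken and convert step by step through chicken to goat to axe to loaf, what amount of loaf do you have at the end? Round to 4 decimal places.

2.4534

10 chicken × 0.25502 = 2.5502 goat
2.5502 goat × 0.74163 = 1.891304826 axe
1.891304826 axe × 1.2972 = 2.4534006202872 loaf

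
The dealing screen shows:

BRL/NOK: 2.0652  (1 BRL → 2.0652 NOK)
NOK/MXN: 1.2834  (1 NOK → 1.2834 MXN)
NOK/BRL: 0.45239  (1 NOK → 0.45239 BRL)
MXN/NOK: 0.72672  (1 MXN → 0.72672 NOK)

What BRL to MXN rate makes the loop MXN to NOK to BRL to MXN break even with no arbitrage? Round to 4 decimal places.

Known legs of the cycle: 0.72672 × 0.45239 = 0.3287608608
For no arbitrage the full-cycle product must be 1, so the missing rate is 1 / 0.3287608608 ≈ 3.041725.

3.0417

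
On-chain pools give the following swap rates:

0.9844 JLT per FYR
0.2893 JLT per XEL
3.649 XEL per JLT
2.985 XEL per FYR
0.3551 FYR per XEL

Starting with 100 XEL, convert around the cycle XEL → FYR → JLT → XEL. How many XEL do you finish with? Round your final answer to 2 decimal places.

100 XEL × 0.3551 = 35.51 FYR
35.51 FYR × 0.9844 = 34.956044 JLT
34.956044 JLT × 3.649 = 127.554604556 XEL

127.55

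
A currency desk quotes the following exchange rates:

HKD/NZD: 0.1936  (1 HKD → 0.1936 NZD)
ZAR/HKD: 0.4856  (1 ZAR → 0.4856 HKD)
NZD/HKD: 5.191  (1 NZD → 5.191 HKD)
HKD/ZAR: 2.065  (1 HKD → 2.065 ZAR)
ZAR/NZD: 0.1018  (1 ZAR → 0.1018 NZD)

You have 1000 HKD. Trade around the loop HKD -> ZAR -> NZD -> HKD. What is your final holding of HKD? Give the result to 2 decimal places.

1000 HKD × 2.065 = 2065 ZAR
2065 ZAR × 0.1018 = 210.217 NZD
210.217 NZD × 5.191 = 1091.236447 HKD

1091.24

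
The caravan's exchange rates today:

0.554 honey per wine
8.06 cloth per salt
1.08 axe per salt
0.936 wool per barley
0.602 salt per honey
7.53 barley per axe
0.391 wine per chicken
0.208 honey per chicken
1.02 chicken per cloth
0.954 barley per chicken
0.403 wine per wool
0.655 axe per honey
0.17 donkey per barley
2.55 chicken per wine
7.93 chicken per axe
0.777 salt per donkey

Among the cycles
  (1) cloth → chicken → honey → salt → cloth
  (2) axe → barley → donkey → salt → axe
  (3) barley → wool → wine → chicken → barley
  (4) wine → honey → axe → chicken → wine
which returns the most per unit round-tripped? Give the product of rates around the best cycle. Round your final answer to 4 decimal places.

(1) 1.02 × 0.208 × 0.602 × 8.06 = 1.02943
(2) 7.53 × 0.17 × 0.777 × 1.08 = 1.07421
(3) 0.936 × 0.403 × 2.55 × 0.954 = 0.91763
(4) 0.554 × 0.655 × 7.93 × 0.391 = 1.12513
Highest is cycle (4) at 1.1251 (>1, arbitrage).

1.1251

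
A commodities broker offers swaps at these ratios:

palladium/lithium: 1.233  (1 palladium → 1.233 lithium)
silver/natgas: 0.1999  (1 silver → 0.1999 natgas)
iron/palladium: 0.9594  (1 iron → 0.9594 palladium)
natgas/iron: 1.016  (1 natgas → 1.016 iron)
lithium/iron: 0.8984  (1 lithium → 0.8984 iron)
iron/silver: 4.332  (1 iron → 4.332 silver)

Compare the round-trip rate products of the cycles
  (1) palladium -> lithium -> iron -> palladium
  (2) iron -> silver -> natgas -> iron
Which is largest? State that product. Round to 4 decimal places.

1.0628

(1) 1.233 × 0.8984 × 0.9594 = 1.06275
(2) 4.332 × 0.1999 × 1.016 = 0.87982
Highest is cycle (1) at 1.0628 (>1, arbitrage).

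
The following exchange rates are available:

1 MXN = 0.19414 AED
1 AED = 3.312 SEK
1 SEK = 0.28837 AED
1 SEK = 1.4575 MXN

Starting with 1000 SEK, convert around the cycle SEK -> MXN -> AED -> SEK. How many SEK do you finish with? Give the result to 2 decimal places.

1000 SEK × 1.4575 = 1457.5 MXN
1457.5 MXN × 0.19414 = 282.95905 AED
282.95905 AED × 3.312 = 937.1603736 SEK

937.16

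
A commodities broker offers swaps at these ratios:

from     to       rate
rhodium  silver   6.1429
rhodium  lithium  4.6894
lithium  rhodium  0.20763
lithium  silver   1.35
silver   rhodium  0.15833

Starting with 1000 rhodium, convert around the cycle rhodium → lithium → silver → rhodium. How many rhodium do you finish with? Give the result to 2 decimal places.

1002.34

1000 rhodium × 4.6894 = 4689.4 lithium
4689.4 lithium × 1.35 = 6330.69 silver
6330.69 silver × 0.15833 = 1002.3381477 rhodium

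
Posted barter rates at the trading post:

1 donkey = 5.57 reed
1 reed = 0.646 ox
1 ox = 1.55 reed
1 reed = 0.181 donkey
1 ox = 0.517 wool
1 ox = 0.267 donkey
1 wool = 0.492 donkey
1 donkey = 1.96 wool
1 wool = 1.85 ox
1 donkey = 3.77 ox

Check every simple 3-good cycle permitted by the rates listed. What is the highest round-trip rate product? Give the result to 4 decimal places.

1.0577

ox→reed→donkey→ox: 1.55 × 0.181 × 3.77 = 1.05767
ox→donkey→wool→ox: 0.267 × 1.96 × 1.85 = 0.96814
ox→donkey→reed→ox: 0.267 × 5.57 × 0.646 = 0.96072
ox→wool→donkey→ox: 0.517 × 0.492 × 3.77 = 0.95895
Maximum is ox→reed→donkey→ox at 1.0577; arbitrage exists.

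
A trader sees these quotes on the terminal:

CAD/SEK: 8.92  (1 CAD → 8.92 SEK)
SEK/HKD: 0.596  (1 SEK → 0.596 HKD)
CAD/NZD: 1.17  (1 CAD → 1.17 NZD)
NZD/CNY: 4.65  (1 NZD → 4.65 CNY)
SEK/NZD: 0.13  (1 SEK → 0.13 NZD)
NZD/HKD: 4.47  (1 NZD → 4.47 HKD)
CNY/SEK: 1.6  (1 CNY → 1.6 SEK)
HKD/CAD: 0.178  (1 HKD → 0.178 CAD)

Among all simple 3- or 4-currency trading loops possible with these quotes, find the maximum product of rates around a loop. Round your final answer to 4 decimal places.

NZD→CNY→SEK→NZD: 4.65 × 1.6 × 0.13 = 0.96720
HKD→CAD→SEK→HKD: 0.178 × 8.92 × 0.596 = 0.94630
NZD→HKD→CAD→NZD: 4.47 × 0.178 × 1.17 = 0.93092
NZD→HKD→CAD→SEK→NZD: 4.47 × 0.178 × 8.92 × 0.13 = 0.92265
Maximum is NZD→CNY→SEK→NZD at 0.9672; no arbitrage — every cycle loses value.

0.9672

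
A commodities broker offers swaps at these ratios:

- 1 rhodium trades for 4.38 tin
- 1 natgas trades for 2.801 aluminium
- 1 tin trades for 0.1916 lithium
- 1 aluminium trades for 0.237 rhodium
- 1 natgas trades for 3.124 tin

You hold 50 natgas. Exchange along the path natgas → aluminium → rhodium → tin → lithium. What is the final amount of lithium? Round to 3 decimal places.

27.855

50 natgas × 2.801 = 140.05 aluminium
140.05 aluminium × 0.237 = 33.19185 rhodium
33.19185 rhodium × 4.38 = 145.380303 tin
145.380303 tin × 0.1916 = 27.8548660548 lithium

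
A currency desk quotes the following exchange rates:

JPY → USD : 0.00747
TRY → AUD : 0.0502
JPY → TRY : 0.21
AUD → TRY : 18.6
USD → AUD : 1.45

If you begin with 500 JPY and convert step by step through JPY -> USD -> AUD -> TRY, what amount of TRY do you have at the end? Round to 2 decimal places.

500 JPY × 0.00747 = 3.735 USD
3.735 USD × 1.45 = 5.41575 AUD
5.41575 AUD × 18.6 = 100.73295 TRY

100.73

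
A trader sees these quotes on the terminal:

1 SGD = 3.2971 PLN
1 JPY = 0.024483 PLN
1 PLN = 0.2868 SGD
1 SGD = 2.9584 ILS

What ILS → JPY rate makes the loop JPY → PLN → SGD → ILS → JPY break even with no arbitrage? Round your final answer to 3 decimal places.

48.139

Known legs of the cycle: 0.024483 × 0.2868 × 2.9584 = 0.02077306946496
For no arbitrage the full-cycle product must be 1, so the missing rate is 1 / 0.02077306946496 ≈ 48.13925.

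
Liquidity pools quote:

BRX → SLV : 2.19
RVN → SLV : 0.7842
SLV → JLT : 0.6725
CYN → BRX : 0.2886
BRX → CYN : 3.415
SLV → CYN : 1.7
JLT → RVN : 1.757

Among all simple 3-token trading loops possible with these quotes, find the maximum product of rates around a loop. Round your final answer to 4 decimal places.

1.0745

BRX→SLV→CYN→BRX: 2.19 × 1.7 × 0.2886 = 1.07446
SLV→JLT→RVN→SLV: 0.6725 × 1.757 × 0.7842 = 0.92660
Maximum is BRX→SLV→CYN→BRX at 1.0745; arbitrage exists.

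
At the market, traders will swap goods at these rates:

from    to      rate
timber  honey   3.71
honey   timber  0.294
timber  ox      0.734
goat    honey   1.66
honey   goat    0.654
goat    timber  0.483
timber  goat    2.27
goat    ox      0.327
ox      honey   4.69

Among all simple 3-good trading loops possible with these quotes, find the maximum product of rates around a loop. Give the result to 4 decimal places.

1.1719

timber→honey→goat→timber: 3.71 × 0.654 × 0.483 = 1.17192
timber→goat→honey→timber: 2.27 × 1.66 × 0.294 = 1.10785
timber→ox→honey→timber: 0.734 × 4.69 × 0.294 = 1.01208
ox→honey→goat→ox: 4.69 × 0.654 × 0.327 = 1.00299
Maximum is timber→honey→goat→timber at 1.1719; arbitrage exists.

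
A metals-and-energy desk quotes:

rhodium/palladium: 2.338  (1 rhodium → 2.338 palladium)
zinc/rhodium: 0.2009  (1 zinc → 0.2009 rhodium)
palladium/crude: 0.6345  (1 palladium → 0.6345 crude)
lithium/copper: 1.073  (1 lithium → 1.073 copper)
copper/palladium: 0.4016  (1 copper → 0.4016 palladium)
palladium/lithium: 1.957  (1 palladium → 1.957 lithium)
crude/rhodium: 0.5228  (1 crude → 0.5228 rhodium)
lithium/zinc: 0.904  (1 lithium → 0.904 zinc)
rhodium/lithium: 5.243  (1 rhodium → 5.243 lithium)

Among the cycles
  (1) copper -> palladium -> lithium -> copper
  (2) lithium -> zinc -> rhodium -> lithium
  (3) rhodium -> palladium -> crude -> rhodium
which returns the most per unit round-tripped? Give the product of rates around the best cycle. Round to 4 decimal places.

(1) 0.4016 × 1.957 × 1.073 = 0.84330
(2) 0.904 × 0.2009 × 5.243 = 0.95220
(3) 2.338 × 0.6345 × 0.5228 = 0.77555
Highest is cycle (2) at 0.9522 (≤1, no arbitrage).

0.9522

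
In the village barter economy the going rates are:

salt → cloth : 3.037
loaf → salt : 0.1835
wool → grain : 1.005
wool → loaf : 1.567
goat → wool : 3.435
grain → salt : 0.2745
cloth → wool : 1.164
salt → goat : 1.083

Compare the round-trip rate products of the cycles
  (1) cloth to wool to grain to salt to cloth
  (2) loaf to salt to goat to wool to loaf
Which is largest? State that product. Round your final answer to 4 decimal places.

1.0697

(1) 1.164 × 1.005 × 0.2745 × 3.037 = 0.97523
(2) 0.1835 × 1.083 × 3.435 × 1.567 = 1.06970
Highest is cycle (2) at 1.0697 (>1, arbitrage).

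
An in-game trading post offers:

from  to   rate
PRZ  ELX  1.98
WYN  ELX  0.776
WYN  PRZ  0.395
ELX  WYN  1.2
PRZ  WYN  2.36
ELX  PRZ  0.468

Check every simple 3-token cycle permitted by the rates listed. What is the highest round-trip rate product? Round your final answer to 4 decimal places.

ELX→WYN→PRZ→ELX: 1.2 × 0.395 × 1.98 = 0.93852
ELX→PRZ→WYN→ELX: 0.468 × 2.36 × 0.776 = 0.85708
Maximum is ELX→WYN→PRZ→ELX at 0.9385; no arbitrage — every cycle loses value.

0.9385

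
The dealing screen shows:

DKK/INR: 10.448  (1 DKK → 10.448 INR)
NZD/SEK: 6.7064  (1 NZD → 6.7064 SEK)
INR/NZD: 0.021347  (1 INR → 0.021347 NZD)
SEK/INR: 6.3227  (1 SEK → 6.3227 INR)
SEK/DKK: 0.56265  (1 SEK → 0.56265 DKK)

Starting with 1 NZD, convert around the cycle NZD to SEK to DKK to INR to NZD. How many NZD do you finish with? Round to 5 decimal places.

0.84158

1 NZD × 6.7064 = 6.7064 SEK
6.7064 SEK × 0.56265 = 3.77335596 DKK
3.77335596 DKK × 10.448 = 39.42402307008 INR
39.42402307008 INR × 0.021347 = 0.84158462047699776 NZD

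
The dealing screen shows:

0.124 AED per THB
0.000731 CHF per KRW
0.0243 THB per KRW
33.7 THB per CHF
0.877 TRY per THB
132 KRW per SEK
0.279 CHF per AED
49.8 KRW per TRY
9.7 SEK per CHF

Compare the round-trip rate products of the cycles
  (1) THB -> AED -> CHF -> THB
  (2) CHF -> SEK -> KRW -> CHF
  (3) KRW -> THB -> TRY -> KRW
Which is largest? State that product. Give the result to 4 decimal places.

(1) 0.124 × 0.279 × 33.7 = 1.16589
(2) 9.7 × 132 × 0.000731 = 0.93597
(3) 0.0243 × 0.877 × 49.8 = 1.06129
Highest is cycle (1) at 1.1659 (>1, arbitrage).

1.1659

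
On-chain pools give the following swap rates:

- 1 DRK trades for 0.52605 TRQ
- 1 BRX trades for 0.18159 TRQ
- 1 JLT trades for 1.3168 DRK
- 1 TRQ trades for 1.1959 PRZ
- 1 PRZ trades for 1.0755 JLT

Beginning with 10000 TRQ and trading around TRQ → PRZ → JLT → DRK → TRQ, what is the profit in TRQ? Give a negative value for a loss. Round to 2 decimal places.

-1090.52

10000 TRQ × 1.1959 = 11959 PRZ
11959 PRZ × 1.0755 = 12861.9045 JLT
12861.9045 JLT × 1.3168 = 16936.5558456 DRK
16936.5558456 DRK × 0.52605 = 8909.47520257788 TRQ
Net change: 8909.47520257788 − 10000 = -1090.52479742212 TRQ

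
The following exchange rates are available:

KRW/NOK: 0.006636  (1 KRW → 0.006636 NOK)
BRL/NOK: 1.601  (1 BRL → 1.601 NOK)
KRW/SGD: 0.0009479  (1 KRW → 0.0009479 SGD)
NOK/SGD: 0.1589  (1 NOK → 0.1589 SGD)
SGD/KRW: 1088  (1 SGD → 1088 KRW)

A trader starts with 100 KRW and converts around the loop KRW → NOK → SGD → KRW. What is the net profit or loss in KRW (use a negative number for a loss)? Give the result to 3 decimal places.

14.725

100 KRW × 0.006636 = 0.6636 NOK
0.6636 NOK × 0.1589 = 0.10544604 SGD
0.10544604 SGD × 1088 = 114.72529152 KRW
Net change: 114.72529152 − 100 = 14.72529152 KRW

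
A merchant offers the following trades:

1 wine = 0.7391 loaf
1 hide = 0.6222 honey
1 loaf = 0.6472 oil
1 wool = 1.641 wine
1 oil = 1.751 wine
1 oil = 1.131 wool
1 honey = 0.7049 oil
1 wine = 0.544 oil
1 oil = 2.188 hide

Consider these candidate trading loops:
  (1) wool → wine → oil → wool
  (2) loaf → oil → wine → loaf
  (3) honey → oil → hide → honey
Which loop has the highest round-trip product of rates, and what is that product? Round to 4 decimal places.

(1) 1.641 × 0.544 × 1.131 = 1.00965
(2) 0.6472 × 1.751 × 0.7391 = 0.83758
(3) 0.7049 × 2.188 × 0.6222 = 0.95963
Highest is cycle (1) at 1.0096 (>1, arbitrage).

1.0096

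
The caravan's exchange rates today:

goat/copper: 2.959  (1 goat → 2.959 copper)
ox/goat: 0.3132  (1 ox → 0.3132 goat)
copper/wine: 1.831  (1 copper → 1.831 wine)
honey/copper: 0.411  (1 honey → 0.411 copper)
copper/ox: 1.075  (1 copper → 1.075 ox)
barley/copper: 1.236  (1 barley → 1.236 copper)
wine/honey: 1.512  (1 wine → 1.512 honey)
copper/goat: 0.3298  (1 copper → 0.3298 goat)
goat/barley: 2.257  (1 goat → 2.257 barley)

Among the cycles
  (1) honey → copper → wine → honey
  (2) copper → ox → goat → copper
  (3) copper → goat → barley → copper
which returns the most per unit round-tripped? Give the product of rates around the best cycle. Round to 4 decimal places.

(1) 0.411 × 1.831 × 1.512 = 1.13784
(2) 1.075 × 0.3132 × 2.959 = 0.99627
(3) 0.3298 × 2.257 × 1.236 = 0.92003
Highest is cycle (1) at 1.1378 (>1, arbitrage).

1.1378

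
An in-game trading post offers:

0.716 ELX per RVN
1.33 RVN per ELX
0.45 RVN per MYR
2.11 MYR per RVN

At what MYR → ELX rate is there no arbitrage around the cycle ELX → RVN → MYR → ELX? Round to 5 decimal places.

Known legs of the cycle: 1.33 × 2.11 = 2.8063
For no arbitrage the full-cycle product must be 1, so the missing rate is 1 / 2.8063 ≈ 0.3563411.

0.35634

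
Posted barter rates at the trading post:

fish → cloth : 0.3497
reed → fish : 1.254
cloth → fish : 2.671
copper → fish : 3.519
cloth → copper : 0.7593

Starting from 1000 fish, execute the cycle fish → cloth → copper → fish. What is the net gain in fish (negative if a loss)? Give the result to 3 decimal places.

1000 fish × 0.3497 = 349.7 cloth
349.7 cloth × 0.7593 = 265.52721 copper
265.52721 copper × 3.519 = 934.39025199 fish
Net change: 934.39025199 − 1000 = -65.60974801 fish

-65.610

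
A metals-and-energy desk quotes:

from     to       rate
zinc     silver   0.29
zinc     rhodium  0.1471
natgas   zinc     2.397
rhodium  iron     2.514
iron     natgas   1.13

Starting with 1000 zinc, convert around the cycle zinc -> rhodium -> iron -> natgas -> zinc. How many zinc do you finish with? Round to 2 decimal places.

1001.67

1000 zinc × 0.1471 = 147.1 rhodium
147.1 rhodium × 2.514 = 369.8094 iron
369.8094 iron × 1.13 = 417.884622 natgas
417.884622 natgas × 2.397 = 1001.669438934 zinc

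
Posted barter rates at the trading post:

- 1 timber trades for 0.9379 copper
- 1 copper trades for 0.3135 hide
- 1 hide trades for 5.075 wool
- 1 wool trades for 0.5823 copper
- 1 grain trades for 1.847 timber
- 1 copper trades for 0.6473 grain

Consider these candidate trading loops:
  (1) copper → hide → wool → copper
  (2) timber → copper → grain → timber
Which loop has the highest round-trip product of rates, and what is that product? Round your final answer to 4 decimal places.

1.1213

(1) 0.3135 × 5.075 × 0.5823 = 0.92645
(2) 0.9379 × 0.6473 × 1.847 = 1.12132
Highest is cycle (2) at 1.1213 (>1, arbitrage).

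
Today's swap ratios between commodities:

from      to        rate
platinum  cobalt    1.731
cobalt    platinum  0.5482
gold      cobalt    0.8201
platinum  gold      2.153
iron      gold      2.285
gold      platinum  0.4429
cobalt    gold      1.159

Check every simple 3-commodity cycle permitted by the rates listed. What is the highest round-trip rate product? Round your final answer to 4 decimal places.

0.9679

gold→cobalt→platinum→gold: 0.8201 × 0.5482 × 2.153 = 0.96794
gold→platinum→cobalt→gold: 0.4429 × 1.731 × 1.159 = 0.88856
Maximum is gold→cobalt→platinum→gold at 0.9679; no arbitrage — every cycle loses value.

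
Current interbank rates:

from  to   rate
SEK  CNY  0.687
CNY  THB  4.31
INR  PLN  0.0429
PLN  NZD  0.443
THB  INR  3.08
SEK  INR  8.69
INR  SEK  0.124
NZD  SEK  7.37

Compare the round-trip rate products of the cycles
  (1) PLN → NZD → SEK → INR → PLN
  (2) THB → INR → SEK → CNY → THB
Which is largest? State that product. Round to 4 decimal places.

(1) 0.443 × 7.37 × 8.69 × 0.0429 = 1.21716
(2) 3.08 × 0.124 × 0.687 × 4.31 = 1.13085
Highest is cycle (1) at 1.2172 (>1, arbitrage).

1.2172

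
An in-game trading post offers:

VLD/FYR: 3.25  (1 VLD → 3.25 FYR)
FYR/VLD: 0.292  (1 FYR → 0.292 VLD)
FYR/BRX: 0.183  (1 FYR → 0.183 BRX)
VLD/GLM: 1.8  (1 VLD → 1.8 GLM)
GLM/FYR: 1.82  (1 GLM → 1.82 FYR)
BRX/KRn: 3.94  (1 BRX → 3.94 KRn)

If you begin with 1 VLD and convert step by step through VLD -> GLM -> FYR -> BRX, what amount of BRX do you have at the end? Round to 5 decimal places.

1 VLD × 1.8 = 1.8 GLM
1.8 GLM × 1.82 = 3.276 FYR
3.276 FYR × 0.183 = 0.599508 BRX

0.59951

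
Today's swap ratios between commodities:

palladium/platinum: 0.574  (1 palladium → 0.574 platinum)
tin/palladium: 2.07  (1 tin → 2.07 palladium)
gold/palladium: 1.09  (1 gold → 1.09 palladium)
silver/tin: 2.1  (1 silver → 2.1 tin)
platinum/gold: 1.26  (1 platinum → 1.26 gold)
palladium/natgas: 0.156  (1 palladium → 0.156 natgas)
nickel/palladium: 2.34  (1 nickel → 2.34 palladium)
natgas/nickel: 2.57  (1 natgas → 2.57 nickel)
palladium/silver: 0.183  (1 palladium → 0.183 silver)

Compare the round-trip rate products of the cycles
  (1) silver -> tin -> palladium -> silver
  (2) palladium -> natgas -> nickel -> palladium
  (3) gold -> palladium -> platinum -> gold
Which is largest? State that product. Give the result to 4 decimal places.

(1) 2.1 × 2.07 × 0.183 = 0.79550
(2) 0.156 × 2.57 × 2.34 = 0.93815
(3) 1.09 × 0.574 × 1.26 = 0.78833
Highest is cycle (2) at 0.9382 (≤1, no arbitrage).

0.9382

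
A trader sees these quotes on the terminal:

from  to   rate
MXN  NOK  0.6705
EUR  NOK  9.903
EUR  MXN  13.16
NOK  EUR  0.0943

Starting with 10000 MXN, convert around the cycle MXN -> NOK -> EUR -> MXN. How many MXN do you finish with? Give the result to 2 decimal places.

10000 MXN × 0.6705 = 6705 NOK
6705 NOK × 0.0943 = 632.2815 EUR
632.2815 EUR × 13.16 = 8320.82454 MXN

8320.82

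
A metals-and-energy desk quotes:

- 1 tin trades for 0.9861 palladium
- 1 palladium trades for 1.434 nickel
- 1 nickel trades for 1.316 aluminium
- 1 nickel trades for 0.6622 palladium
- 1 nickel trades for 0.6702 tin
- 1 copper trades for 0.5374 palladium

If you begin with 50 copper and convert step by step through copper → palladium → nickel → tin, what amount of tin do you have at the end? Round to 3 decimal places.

50 copper × 0.5374 = 26.87 palladium
26.87 palladium × 1.434 = 38.53158 nickel
38.53158 nickel × 0.6702 = 25.823864916 tin

25.824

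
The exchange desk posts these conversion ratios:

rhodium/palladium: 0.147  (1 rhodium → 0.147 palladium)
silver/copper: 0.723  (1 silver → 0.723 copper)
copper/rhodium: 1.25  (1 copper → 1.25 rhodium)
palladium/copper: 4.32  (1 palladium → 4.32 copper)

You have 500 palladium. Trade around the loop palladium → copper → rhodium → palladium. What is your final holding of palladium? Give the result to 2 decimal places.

396.90

500 palladium × 4.32 = 2160 copper
2160 copper × 1.25 = 2700 rhodium
2700 rhodium × 0.147 = 396.9 palladium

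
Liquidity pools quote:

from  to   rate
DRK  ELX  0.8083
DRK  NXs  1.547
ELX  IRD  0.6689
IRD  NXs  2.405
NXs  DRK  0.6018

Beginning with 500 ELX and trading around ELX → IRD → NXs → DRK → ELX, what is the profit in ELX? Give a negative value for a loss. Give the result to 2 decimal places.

-108.73

500 ELX × 0.6689 = 334.45 IRD
334.45 IRD × 2.405 = 804.35225 NXs
804.35225 NXs × 0.6018 = 484.05918405 DRK
484.05918405 DRK × 0.8083 = 391.265038467615 ELX
Net change: 391.265038467615 − 500 = -108.734961532385 ELX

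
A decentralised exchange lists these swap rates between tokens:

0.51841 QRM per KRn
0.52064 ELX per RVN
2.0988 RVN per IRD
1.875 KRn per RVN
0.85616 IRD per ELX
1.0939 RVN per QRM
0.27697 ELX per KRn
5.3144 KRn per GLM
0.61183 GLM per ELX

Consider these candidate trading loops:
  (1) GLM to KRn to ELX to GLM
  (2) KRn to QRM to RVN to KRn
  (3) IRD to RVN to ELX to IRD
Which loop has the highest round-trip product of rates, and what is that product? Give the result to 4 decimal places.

(1) 5.3144 × 0.27697 × 0.61183 = 0.90057
(2) 0.51841 × 1.0939 × 1.875 = 1.06329
(3) 2.0988 × 0.52064 × 0.85616 = 0.93554
Highest is cycle (2) at 1.0633 (>1, arbitrage).

1.0633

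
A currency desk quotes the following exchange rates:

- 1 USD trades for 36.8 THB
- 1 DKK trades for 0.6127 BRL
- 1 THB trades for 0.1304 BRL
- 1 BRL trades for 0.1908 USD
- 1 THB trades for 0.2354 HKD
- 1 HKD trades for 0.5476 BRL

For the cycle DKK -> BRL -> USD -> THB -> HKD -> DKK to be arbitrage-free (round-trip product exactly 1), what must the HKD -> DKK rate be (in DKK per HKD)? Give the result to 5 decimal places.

0.98746

Known legs of the cycle: 0.6127 × 0.1908 × 36.8 × 0.2354 = 1.0126993421952
For no arbitrage the full-cycle product must be 1, so the missing rate is 1 / 1.0126993421952 ≈ 0.9874599.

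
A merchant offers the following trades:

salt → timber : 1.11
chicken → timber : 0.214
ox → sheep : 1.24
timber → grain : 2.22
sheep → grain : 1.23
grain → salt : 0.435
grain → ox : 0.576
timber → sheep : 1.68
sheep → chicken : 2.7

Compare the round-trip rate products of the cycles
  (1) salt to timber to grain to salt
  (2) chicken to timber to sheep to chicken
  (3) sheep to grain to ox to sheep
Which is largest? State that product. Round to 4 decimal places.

(1) 1.11 × 2.22 × 0.435 = 1.07193
(2) 0.214 × 1.68 × 2.7 = 0.97070
(3) 1.23 × 0.576 × 1.24 = 0.87852
Highest is cycle (1) at 1.0719 (>1, arbitrage).

1.0719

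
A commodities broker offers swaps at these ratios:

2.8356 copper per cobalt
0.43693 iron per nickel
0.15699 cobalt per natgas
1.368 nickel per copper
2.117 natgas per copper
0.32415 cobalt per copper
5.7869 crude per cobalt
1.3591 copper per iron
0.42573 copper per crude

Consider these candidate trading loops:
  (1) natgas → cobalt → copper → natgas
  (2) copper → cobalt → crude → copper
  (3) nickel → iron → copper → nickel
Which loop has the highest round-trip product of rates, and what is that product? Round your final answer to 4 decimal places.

(1) 0.15699 × 2.8356 × 2.117 = 0.94241
(2) 0.32415 × 5.7869 × 0.42573 = 0.79859
(3) 0.43693 × 1.3591 × 1.368 = 0.81236
Highest is cycle (1) at 0.9424 (≤1, no arbitrage).

0.9424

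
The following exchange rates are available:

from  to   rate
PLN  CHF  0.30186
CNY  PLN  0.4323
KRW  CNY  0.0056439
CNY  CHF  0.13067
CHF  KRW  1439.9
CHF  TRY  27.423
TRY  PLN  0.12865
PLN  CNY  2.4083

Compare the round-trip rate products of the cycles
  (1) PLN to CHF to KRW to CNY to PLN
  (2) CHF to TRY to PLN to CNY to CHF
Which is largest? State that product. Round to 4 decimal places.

(1) 0.30186 × 1439.9 × 0.0056439 × 0.4323 = 1.06048
(2) 27.423 × 0.12865 × 2.4083 × 0.13067 = 1.11023
Highest is cycle (2) at 1.1102 (>1, arbitrage).

1.1102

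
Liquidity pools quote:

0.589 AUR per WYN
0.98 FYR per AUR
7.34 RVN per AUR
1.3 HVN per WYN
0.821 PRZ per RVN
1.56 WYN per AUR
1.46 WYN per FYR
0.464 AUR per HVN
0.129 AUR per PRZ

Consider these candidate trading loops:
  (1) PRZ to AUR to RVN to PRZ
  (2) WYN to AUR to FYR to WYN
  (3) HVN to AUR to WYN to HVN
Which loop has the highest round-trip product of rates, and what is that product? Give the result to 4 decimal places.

(1) 0.129 × 7.34 × 0.821 = 0.77737
(2) 0.589 × 0.98 × 1.46 = 0.84274
(3) 0.464 × 1.56 × 1.3 = 0.94099
Highest is cycle (3) at 0.9410 (≤1, no arbitrage).

0.9410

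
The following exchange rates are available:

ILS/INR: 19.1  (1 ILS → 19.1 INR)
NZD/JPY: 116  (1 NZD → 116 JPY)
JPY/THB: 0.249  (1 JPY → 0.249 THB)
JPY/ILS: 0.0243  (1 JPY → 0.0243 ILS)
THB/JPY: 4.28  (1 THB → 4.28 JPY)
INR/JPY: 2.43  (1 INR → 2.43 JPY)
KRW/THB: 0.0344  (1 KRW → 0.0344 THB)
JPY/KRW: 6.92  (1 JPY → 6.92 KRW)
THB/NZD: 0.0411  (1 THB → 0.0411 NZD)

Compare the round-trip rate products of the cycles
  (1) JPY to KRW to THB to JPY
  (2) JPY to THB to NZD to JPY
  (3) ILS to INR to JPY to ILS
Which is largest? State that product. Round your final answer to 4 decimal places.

(1) 6.92 × 0.0344 × 4.28 = 1.01885
(2) 0.249 × 0.0411 × 116 = 1.18713
(3) 19.1 × 2.43 × 0.0243 = 1.12784
Highest is cycle (2) at 1.1871 (>1, arbitrage).

1.1871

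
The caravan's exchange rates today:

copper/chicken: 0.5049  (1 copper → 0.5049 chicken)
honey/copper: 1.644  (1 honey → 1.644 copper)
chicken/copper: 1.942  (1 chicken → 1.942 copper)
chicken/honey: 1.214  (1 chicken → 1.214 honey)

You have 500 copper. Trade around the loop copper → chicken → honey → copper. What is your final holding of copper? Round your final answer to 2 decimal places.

500 copper × 0.5049 = 252.45 chicken
252.45 chicken × 1.214 = 306.4743 honey
306.4743 honey × 1.644 = 503.8437492 copper

503.84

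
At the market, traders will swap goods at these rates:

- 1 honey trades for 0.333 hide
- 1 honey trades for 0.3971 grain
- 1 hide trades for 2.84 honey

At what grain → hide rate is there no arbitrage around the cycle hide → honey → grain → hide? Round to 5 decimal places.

Known legs of the cycle: 2.84 × 0.3971 = 1.127764
For no arbitrage the full-cycle product must be 1, so the missing rate is 1 / 1.127764 ≈ 0.8867103.

0.88671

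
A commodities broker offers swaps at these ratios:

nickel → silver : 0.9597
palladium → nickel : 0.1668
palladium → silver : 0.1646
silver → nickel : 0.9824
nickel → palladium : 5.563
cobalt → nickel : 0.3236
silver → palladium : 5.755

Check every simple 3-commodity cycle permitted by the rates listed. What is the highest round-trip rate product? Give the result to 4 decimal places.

nickel→silver→palladium→nickel: 0.9597 × 5.755 × 0.1668 = 0.92125
nickel→palladium→silver→nickel: 5.563 × 0.1646 × 0.9824 = 0.89955
Maximum is nickel→silver→palladium→nickel at 0.9212; no arbitrage — every cycle loses value.

0.9212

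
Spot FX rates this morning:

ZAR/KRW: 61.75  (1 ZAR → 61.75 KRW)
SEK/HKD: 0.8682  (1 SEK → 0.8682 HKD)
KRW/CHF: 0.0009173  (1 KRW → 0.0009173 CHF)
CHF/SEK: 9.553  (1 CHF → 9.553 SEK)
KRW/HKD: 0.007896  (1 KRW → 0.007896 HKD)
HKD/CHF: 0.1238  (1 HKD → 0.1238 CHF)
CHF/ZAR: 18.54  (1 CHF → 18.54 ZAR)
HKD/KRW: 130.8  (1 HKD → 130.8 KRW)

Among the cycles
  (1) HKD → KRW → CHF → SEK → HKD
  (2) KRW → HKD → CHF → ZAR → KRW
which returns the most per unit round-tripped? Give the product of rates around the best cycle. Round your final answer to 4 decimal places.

(1) 130.8 × 0.0009173 × 9.553 × 0.8682 = 0.99513
(2) 0.007896 × 0.1238 × 18.54 × 61.75 = 1.11911
Highest is cycle (2) at 1.1191 (>1, arbitrage).

1.1191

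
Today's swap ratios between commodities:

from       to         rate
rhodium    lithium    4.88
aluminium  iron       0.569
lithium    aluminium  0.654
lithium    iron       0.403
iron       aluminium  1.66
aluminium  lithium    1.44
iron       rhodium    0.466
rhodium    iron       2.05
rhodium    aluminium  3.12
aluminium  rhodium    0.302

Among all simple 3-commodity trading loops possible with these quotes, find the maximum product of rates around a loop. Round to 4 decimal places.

1.0277

iron→aluminium→rhodium→iron: 1.66 × 0.302 × 2.05 = 1.02771
rhodium→lithium→aluminium→rhodium: 4.88 × 0.654 × 0.302 = 0.96384
iron→aluminium→lithium→iron: 1.66 × 1.44 × 0.403 = 0.96333
iron→rhodium→lithium→iron: 0.466 × 4.88 × 0.403 = 0.91645
iron→rhodium→aluminium→iron: 0.466 × 3.12 × 0.569 = 0.82728
Maximum is iron→aluminium→rhodium→iron at 1.0277; arbitrage exists.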